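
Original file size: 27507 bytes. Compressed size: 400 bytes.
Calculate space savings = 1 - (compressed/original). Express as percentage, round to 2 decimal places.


ratio = compressed/original = 400/27507 = 0.014542
savings = 1 - ratio = 1 - 0.014542 = 0.985458
as a percentage: 0.985458 * 100 = 98.55%

Space savings = 1 - 400/27507 = 98.55%


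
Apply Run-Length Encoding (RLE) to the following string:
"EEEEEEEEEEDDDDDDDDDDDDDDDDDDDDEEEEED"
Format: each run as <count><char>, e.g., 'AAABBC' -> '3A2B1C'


Scanning runs left to right:
  i=0: run of 'E' x 10 -> '10E'
  i=10: run of 'D' x 20 -> '20D'
  i=30: run of 'E' x 5 -> '5E'
  i=35: run of 'D' x 1 -> '1D'

RLE = 10E20D5E1D


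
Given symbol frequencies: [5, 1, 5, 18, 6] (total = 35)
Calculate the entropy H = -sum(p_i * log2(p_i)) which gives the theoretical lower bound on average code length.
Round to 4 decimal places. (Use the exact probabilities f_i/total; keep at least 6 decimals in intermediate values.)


Per-symbol terms -p_i * log2(p_i) with p_i = f_i/35:
  p = 5/35 = 0.142857: log2(p) = -2.807355, -p*log2(p) = 0.401051
  p = 1/35 = 0.028571: log2(p) = -5.129283, -p*log2(p) = 0.146551
  p = 5/35 = 0.142857: log2(p) = -2.807355, -p*log2(p) = 0.401051
  p = 18/35 = 0.514286: log2(p) = -0.959358, -p*log2(p) = 0.493384
  p = 6/35 = 0.171429: log2(p) = -2.544321, -p*log2(p) = 0.436169
H = 0.401051 + 0.146551 + 0.401051 + 0.493384 + 0.436169 = 1.878206

H = 1.8782 bits/symbol


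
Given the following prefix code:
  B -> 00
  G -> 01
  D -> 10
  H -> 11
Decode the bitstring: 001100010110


Decoding step by step:
Bits 00 -> B
Bits 11 -> H
Bits 00 -> B
Bits 01 -> G
Bits 01 -> G
Bits 10 -> D


Decoded message: BHBGGD


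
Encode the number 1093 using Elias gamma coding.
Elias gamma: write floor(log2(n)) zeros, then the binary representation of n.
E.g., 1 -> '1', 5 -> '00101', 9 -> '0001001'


num_bits = floor(log2(1093)) + 1 = 11
leading_zeros = num_bits - 1 = 10
binary(1093) = 10001000101

Elias gamma(1093) = '0000000000' + '10001000101' = 000000000010001000101 (21 bits)


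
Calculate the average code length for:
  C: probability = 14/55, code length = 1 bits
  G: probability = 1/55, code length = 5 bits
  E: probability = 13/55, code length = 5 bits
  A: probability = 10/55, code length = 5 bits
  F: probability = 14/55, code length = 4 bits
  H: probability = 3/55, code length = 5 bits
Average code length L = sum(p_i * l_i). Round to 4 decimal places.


Weighted contributions p_i * l_i:
  C: (14/55) * 1 = 14/55
  G: (1/55) * 5 = 5/55
  E: (13/55) * 5 = 65/55
  A: (10/55) * 5 = 50/55
  F: (14/55) * 4 = 56/55
  H: (3/55) * 5 = 15/55
Sum = (14 + 5 + 65 + 50 + 56 + 15)/55 = 205/55

L = 205/55 = 3.7273 bits/symbol


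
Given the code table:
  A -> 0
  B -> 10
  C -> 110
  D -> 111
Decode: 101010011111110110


Decoding:
10 -> B
10 -> B
10 -> B
0 -> A
111 -> D
111 -> D
10 -> B
110 -> C


Result: BBBADDBC


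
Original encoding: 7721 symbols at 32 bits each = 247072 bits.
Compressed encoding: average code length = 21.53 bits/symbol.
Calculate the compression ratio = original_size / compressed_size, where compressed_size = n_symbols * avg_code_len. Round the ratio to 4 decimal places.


original_size = n_symbols * orig_bits = 7721 * 32 = 247072 bits
compressed_size = n_symbols * avg_code_len = 7721 * 21.53 = 166233.13 bits
ratio = original_size / compressed_size = 247072 / 166233.13 = 1.4863

Compression ratio = 1.4863


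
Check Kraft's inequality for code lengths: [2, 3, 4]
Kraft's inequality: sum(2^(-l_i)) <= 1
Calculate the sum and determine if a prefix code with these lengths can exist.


Sum = 2^(-2) + 2^(-3) + 2^(-4)
    = 0.25 + 0.125 + 0.0625
    = 7/16 = 0.4375
Since 0.4375 <= 1, Kraft's inequality IS satisfied.
A prefix code with these lengths CAN exist.

Kraft sum = 0.4375. Satisfied.


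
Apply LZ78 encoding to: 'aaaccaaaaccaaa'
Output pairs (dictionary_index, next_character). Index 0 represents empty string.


LZ78 encoding steps:
Dictionary: {0: ''}
Step 1: w='' (idx 0), next='a' -> output (0, 'a'), add 'a' as idx 1
Step 2: w='a' (idx 1), next='a' -> output (1, 'a'), add 'aa' as idx 2
Step 3: w='' (idx 0), next='c' -> output (0, 'c'), add 'c' as idx 3
Step 4: w='c' (idx 3), next='a' -> output (3, 'a'), add 'ca' as idx 4
Step 5: w='aa' (idx 2), next='a' -> output (2, 'a'), add 'aaa' as idx 5
Step 6: w='c' (idx 3), next='c' -> output (3, 'c'), add 'cc' as idx 6
Step 7: w='aaa' (idx 5), end of input -> output (5, '')


Encoded: [(0, 'a'), (1, 'a'), (0, 'c'), (3, 'a'), (2, 'a'), (3, 'c'), (5, '')]


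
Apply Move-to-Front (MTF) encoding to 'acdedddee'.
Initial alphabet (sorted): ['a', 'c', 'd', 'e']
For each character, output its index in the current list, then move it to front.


MTF encoding:
'a': index 0 in ['a', 'c', 'd', 'e'] -> ['a', 'c', 'd', 'e']
'c': index 1 in ['a', 'c', 'd', 'e'] -> ['c', 'a', 'd', 'e']
'd': index 2 in ['c', 'a', 'd', 'e'] -> ['d', 'c', 'a', 'e']
'e': index 3 in ['d', 'c', 'a', 'e'] -> ['e', 'd', 'c', 'a']
'd': index 1 in ['e', 'd', 'c', 'a'] -> ['d', 'e', 'c', 'a']
'd': index 0 in ['d', 'e', 'c', 'a'] -> ['d', 'e', 'c', 'a']
'd': index 0 in ['d', 'e', 'c', 'a'] -> ['d', 'e', 'c', 'a']
'e': index 1 in ['d', 'e', 'c', 'a'] -> ['e', 'd', 'c', 'a']
'e': index 0 in ['e', 'd', 'c', 'a'] -> ['e', 'd', 'c', 'a']


Output: [0, 1, 2, 3, 1, 0, 0, 1, 0]


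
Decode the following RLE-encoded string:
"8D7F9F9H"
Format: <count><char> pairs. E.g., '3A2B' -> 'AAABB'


Expanding each <count><char> pair:
  8D -> 'DDDDDDDD'
  7F -> 'FFFFFFF'
  9F -> 'FFFFFFFFF'
  9H -> 'HHHHHHHHH'

Decoded = DDDDDDDDFFFFFFFFFFFFFFFFHHHHHHHHH


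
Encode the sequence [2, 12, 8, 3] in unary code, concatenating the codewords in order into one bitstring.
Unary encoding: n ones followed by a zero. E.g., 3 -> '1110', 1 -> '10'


Encode each number as n ones followed by a terminating 0:
  2 -> 110 (3 bits)
  12 -> 1111111111110 (13 bits)
  8 -> 111111110 (9 bits)
  3 -> 1110 (4 bits)
Total length = 3 + 13 + 9 + 4 = 29 bits.

Unary([2, 12, 8, 3]) = 11011111111111101111111101110 (29 bits)


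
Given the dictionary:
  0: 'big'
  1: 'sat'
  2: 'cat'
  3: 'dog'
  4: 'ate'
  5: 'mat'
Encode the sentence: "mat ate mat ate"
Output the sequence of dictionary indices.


Look up each word in the dictionary:
  'mat' -> 5
  'ate' -> 4
  'mat' -> 5
  'ate' -> 4

Encoded: [5, 4, 5, 4]


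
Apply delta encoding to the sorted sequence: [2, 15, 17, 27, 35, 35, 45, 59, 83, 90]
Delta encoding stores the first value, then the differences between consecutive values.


First value: 2
Deltas:
  15 - 2 = 13
  17 - 15 = 2
  27 - 17 = 10
  35 - 27 = 8
  35 - 35 = 0
  45 - 35 = 10
  59 - 45 = 14
  83 - 59 = 24
  90 - 83 = 7


Delta encoded: [2, 13, 2, 10, 8, 0, 10, 14, 24, 7]


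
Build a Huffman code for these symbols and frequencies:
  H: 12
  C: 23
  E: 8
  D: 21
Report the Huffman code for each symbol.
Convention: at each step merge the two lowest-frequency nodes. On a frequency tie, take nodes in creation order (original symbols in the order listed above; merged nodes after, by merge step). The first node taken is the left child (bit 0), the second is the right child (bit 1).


Huffman tree construction:
Step 1: Merge E(8) + H(12) = 20
Step 2: Merge (E+H)(20) + D(21) = 41
Step 3: Merge C(23) + ((E+H)+D)(41) = 64
Read each symbol's code off the tree from the root (left child = 0, right child = 1).

Codes:
  H: 101 (length 3)
  C: 0 (length 1)
  E: 100 (length 3)
  D: 11 (length 2)
Average code length: 125/64 = 1.9531 bits/symbol


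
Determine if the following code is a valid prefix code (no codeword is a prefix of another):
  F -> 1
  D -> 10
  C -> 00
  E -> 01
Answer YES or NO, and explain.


Checking each pair (does one codeword prefix another?):
  F='1' vs D='10': prefix -- VIOLATION

NO -- this is NOT a valid prefix code. F (1) is a prefix of D (10).


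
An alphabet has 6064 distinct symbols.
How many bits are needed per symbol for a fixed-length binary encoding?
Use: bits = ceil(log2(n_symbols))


log2(6064) = 12.5661
Bracket: 2^12 = 4096 < 6064 <= 2^13 = 8192
So ceil(log2(6064)) = 13

bits = ceil(log2(6064)) = ceil(12.5661) = 13 bits


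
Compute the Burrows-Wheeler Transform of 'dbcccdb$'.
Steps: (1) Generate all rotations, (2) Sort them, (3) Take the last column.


Rotations (sorted):
  0: $dbcccdb -> last char: b
  1: b$dbcccd -> last char: d
  2: bcccdb$d -> last char: d
  3: cccdb$db -> last char: b
  4: ccdb$dbc -> last char: c
  5: cdb$dbcc -> last char: c
  6: db$dbccc -> last char: c
  7: dbcccdb$ -> last char: $


BWT = bddbccc$


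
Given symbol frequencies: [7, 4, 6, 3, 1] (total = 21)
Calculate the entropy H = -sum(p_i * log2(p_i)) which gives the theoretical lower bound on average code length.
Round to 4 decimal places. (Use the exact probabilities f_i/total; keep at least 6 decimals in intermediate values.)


Per-symbol terms -p_i * log2(p_i) with p_i = f_i/21:
  p = 7/21 = 0.333333: log2(p) = -1.584963, -p*log2(p) = 0.528321
  p = 4/21 = 0.190476: log2(p) = -2.392317, -p*log2(p) = 0.455680
  p = 6/21 = 0.285714: log2(p) = -1.807355, -p*log2(p) = 0.516387
  p = 3/21 = 0.142857: log2(p) = -2.807355, -p*log2(p) = 0.401051
  p = 1/21 = 0.047619: log2(p) = -4.392317, -p*log2(p) = 0.209158
H = 0.528321 + 0.455680 + 0.516387 + 0.401051 + 0.209158 = 2.110597

H = 2.1106 bits/symbol


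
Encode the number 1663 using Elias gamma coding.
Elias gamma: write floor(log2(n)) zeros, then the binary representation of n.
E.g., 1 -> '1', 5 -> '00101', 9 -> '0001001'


num_bits = floor(log2(1663)) + 1 = 11
leading_zeros = num_bits - 1 = 10
binary(1663) = 11001111111

Elias gamma(1663) = '0000000000' + '11001111111' = 000000000011001111111 (21 bits)


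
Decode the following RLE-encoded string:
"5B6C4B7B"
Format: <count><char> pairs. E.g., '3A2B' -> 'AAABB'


Expanding each <count><char> pair:
  5B -> 'BBBBB'
  6C -> 'CCCCCC'
  4B -> 'BBBB'
  7B -> 'BBBBBBB'

Decoded = BBBBBCCCCCCBBBBBBBBBBB


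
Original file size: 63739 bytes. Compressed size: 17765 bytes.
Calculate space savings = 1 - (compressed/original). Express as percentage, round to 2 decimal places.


ratio = compressed/original = 17765/63739 = 0.278715
savings = 1 - ratio = 1 - 0.278715 = 0.721285
as a percentage: 0.721285 * 100 = 72.13%

Space savings = 1 - 17765/63739 = 72.13%


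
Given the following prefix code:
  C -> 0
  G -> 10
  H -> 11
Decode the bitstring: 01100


Decoding step by step:
Bits 0 -> C
Bits 11 -> H
Bits 0 -> C
Bits 0 -> C


Decoded message: CHCC


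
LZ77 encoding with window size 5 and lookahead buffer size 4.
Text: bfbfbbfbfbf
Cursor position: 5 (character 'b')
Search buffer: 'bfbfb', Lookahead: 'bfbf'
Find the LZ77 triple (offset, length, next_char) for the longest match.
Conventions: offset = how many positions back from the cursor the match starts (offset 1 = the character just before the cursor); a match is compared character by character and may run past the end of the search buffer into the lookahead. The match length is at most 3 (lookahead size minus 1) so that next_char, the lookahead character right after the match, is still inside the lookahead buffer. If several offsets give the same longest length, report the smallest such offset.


Try each offset into the search buffer:
  offset=1 (pos 4, char 'b'): match length 1
  offset=2 (pos 3, char 'f'): match length 0
  offset=3 (pos 2, char 'b'): match length 3
  offset=4 (pos 1, char 'f'): match length 0
  offset=5 (pos 0, char 'b'): match length 3
Longest match has length 3, found at offsets 3, 5; take the smallest, offset 3.
next_char = character at position 5 + 3 = 8 -> 'f'

Best match: offset=3, length=3 (matching 'bfb' starting at position 2)
LZ77 triple: (3, 3, 'f')


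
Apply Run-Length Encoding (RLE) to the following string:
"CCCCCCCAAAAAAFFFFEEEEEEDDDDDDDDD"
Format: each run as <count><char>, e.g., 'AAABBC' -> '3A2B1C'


Scanning runs left to right:
  i=0: run of 'C' x 7 -> '7C'
  i=7: run of 'A' x 6 -> '6A'
  i=13: run of 'F' x 4 -> '4F'
  i=17: run of 'E' x 6 -> '6E'
  i=23: run of 'D' x 9 -> '9D'

RLE = 7C6A4F6E9D


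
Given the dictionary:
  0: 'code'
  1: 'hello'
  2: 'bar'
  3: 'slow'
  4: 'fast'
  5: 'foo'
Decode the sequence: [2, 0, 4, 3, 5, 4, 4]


Look up each index in the dictionary:
  2 -> 'bar'
  0 -> 'code'
  4 -> 'fast'
  3 -> 'slow'
  5 -> 'foo'
  4 -> 'fast'
  4 -> 'fast'

Decoded: "bar code fast slow foo fast fast"


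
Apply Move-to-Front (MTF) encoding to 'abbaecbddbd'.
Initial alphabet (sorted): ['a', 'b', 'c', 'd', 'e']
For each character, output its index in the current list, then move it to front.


MTF encoding:
'a': index 0 in ['a', 'b', 'c', 'd', 'e'] -> ['a', 'b', 'c', 'd', 'e']
'b': index 1 in ['a', 'b', 'c', 'd', 'e'] -> ['b', 'a', 'c', 'd', 'e']
'b': index 0 in ['b', 'a', 'c', 'd', 'e'] -> ['b', 'a', 'c', 'd', 'e']
'a': index 1 in ['b', 'a', 'c', 'd', 'e'] -> ['a', 'b', 'c', 'd', 'e']
'e': index 4 in ['a', 'b', 'c', 'd', 'e'] -> ['e', 'a', 'b', 'c', 'd']
'c': index 3 in ['e', 'a', 'b', 'c', 'd'] -> ['c', 'e', 'a', 'b', 'd']
'b': index 3 in ['c', 'e', 'a', 'b', 'd'] -> ['b', 'c', 'e', 'a', 'd']
'd': index 4 in ['b', 'c', 'e', 'a', 'd'] -> ['d', 'b', 'c', 'e', 'a']
'd': index 0 in ['d', 'b', 'c', 'e', 'a'] -> ['d', 'b', 'c', 'e', 'a']
'b': index 1 in ['d', 'b', 'c', 'e', 'a'] -> ['b', 'd', 'c', 'e', 'a']
'd': index 1 in ['b', 'd', 'c', 'e', 'a'] -> ['d', 'b', 'c', 'e', 'a']


Output: [0, 1, 0, 1, 4, 3, 3, 4, 0, 1, 1]


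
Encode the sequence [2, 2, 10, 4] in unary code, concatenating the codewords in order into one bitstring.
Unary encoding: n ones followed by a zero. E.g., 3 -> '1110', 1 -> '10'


Encode each number as n ones followed by a terminating 0:
  2 -> 110 (3 bits)
  2 -> 110 (3 bits)
  10 -> 11111111110 (11 bits)
  4 -> 11110 (5 bits)
Total length = 3 + 3 + 11 + 5 = 22 bits.

Unary([2, 2, 10, 4]) = 1101101111111111011110 (22 bits)


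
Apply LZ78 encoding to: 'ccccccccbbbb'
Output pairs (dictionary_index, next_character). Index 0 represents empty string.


LZ78 encoding steps:
Dictionary: {0: ''}
Step 1: w='' (idx 0), next='c' -> output (0, 'c'), add 'c' as idx 1
Step 2: w='c' (idx 1), next='c' -> output (1, 'c'), add 'cc' as idx 2
Step 3: w='cc' (idx 2), next='c' -> output (2, 'c'), add 'ccc' as idx 3
Step 4: w='cc' (idx 2), next='b' -> output (2, 'b'), add 'ccb' as idx 4
Step 5: w='' (idx 0), next='b' -> output (0, 'b'), add 'b' as idx 5
Step 6: w='b' (idx 5), next='b' -> output (5, 'b'), add 'bb' as idx 6


Encoded: [(0, 'c'), (1, 'c'), (2, 'c'), (2, 'b'), (0, 'b'), (5, 'b')]


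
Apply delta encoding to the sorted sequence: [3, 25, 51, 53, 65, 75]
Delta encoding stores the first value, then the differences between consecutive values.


First value: 3
Deltas:
  25 - 3 = 22
  51 - 25 = 26
  53 - 51 = 2
  65 - 53 = 12
  75 - 65 = 10


Delta encoded: [3, 22, 26, 2, 12, 10]


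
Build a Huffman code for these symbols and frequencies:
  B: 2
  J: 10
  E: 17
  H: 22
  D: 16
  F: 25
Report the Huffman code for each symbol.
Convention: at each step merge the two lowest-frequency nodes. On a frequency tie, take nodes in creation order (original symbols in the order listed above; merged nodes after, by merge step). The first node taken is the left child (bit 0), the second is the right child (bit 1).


Huffman tree construction:
Step 1: Merge B(2) + J(10) = 12
Step 2: Merge (B+J)(12) + D(16) = 28
Step 3: Merge E(17) + H(22) = 39
Step 4: Merge F(25) + ((B+J)+D)(28) = 53
Step 5: Merge (E+H)(39) + (F+((B+J)+D))(53) = 92
Read each symbol's code off the tree from the root (left child = 0, right child = 1).

Codes:
  B: 1100 (length 4)
  J: 1101 (length 4)
  E: 00 (length 2)
  H: 01 (length 2)
  D: 111 (length 3)
  F: 10 (length 2)
Average code length: 224/92 = 2.4348 bits/symbol


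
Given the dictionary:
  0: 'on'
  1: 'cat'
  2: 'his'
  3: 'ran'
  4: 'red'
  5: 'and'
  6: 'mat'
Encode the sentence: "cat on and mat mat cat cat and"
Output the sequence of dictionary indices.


Look up each word in the dictionary:
  'cat' -> 1
  'on' -> 0
  'and' -> 5
  'mat' -> 6
  'mat' -> 6
  'cat' -> 1
  'cat' -> 1
  'and' -> 5

Encoded: [1, 0, 5, 6, 6, 1, 1, 5]


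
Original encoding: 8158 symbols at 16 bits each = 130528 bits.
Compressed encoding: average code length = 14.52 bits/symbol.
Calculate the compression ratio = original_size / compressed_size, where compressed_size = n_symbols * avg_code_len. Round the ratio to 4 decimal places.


original_size = n_symbols * orig_bits = 8158 * 16 = 130528 bits
compressed_size = n_symbols * avg_code_len = 8158 * 14.52 = 118454.16 bits
ratio = original_size / compressed_size = 130528 / 118454.16 = 1.1019

Compression ratio = 1.1019


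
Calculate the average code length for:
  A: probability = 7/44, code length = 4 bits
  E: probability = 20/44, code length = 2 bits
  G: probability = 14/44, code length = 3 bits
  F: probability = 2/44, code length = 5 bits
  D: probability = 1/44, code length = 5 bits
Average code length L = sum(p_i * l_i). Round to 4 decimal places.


Weighted contributions p_i * l_i:
  A: (7/44) * 4 = 28/44
  E: (20/44) * 2 = 40/44
  G: (14/44) * 3 = 42/44
  F: (2/44) * 5 = 10/44
  D: (1/44) * 5 = 5/44
Sum = (28 + 40 + 42 + 10 + 5)/44 = 125/44

L = 125/44 = 2.8409 bits/symbol


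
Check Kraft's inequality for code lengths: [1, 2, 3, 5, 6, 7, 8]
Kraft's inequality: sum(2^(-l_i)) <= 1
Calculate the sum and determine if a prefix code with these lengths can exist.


Sum = 2^(-1) + 2^(-2) + 2^(-3) + 2^(-5) + 2^(-6) + 2^(-7) + 2^(-8)
    = 0.5 + 0.25 + 0.125 + 0.03125 + 0.015625 + 0.0078125 + 0.00390625
    = 239/256 = 0.93359375
Since 0.93359375 <= 1, Kraft's inequality IS satisfied.
A prefix code with these lengths CAN exist.

Kraft sum = 0.93359375. Satisfied.


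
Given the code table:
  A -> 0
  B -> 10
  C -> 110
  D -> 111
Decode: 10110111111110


Decoding:
10 -> B
110 -> C
111 -> D
111 -> D
110 -> C


Result: BCDDC


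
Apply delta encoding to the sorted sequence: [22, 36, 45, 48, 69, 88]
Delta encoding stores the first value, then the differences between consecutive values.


First value: 22
Deltas:
  36 - 22 = 14
  45 - 36 = 9
  48 - 45 = 3
  69 - 48 = 21
  88 - 69 = 19


Delta encoded: [22, 14, 9, 3, 21, 19]


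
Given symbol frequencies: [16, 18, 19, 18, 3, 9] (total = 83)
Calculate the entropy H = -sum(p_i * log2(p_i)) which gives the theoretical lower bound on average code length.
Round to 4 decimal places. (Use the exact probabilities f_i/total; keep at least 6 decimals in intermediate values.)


Per-symbol terms -p_i * log2(p_i) with p_i = f_i/83:
  p = 16/83 = 0.192771: log2(p) = -2.375039, -p*log2(p) = 0.457839
  p = 18/83 = 0.216867: log2(p) = -2.205114, -p*log2(p) = 0.478218
  p = 19/83 = 0.228916: log2(p) = -2.127112, -p*log2(p) = 0.486929
  p = 18/83 = 0.216867: log2(p) = -2.205114, -p*log2(p) = 0.478218
  p = 3/83 = 0.036145: log2(p) = -4.790077, -p*log2(p) = 0.173135
  p = 9/83 = 0.108434: log2(p) = -3.205114, -p*log2(p) = 0.347543
H = 0.457839 + 0.478218 + 0.486929 + 0.478218 + 0.173135 + 0.347543 = 2.421882

H = 2.4219 bits/symbol


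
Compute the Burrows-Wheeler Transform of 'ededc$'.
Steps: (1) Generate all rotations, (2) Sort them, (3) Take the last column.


Rotations (sorted):
  0: $ededc -> last char: c
  1: c$eded -> last char: d
  2: dc$ede -> last char: e
  3: dedc$e -> last char: e
  4: edc$ed -> last char: d
  5: ededc$ -> last char: $


BWT = cdeed$


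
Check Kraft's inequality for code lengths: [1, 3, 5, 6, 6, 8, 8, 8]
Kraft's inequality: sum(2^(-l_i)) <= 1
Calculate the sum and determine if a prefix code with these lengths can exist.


Sum = 2^(-1) + 2^(-3) + 2^(-5) + 2^(-6) + 2^(-6) + 2^(-8) + 2^(-8) + 2^(-8)
    = 0.5 + 0.125 + 0.03125 + 0.015625 + 0.015625 + 0.00390625 + 0.00390625 + 0.00390625
    = 179/256 = 0.69921875
Since 0.69921875 <= 1, Kraft's inequality IS satisfied.
A prefix code with these lengths CAN exist.

Kraft sum = 0.69921875. Satisfied.


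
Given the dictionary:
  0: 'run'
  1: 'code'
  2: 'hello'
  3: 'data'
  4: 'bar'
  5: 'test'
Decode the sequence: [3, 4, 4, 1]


Look up each index in the dictionary:
  3 -> 'data'
  4 -> 'bar'
  4 -> 'bar'
  1 -> 'code'

Decoded: "data bar bar code"


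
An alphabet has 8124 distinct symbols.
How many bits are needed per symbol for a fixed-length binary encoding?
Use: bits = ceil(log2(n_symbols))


log2(8124) = 12.988
Bracket: 2^12 = 4096 < 8124 <= 2^13 = 8192
So ceil(log2(8124)) = 13

bits = ceil(log2(8124)) = ceil(12.988) = 13 bits


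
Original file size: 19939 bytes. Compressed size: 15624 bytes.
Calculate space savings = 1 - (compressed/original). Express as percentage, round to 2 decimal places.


ratio = compressed/original = 15624/19939 = 0.78359
savings = 1 - ratio = 1 - 0.78359 = 0.21641
as a percentage: 0.21641 * 100 = 21.64%

Space savings = 1 - 15624/19939 = 21.64%


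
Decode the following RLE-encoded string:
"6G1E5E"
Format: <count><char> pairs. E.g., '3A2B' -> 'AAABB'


Expanding each <count><char> pair:
  6G -> 'GGGGGG'
  1E -> 'E'
  5E -> 'EEEEE'

Decoded = GGGGGGEEEEEE


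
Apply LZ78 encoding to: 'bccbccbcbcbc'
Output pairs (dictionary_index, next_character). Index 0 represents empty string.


LZ78 encoding steps:
Dictionary: {0: ''}
Step 1: w='' (idx 0), next='b' -> output (0, 'b'), add 'b' as idx 1
Step 2: w='' (idx 0), next='c' -> output (0, 'c'), add 'c' as idx 2
Step 3: w='c' (idx 2), next='b' -> output (2, 'b'), add 'cb' as idx 3
Step 4: w='c' (idx 2), next='c' -> output (2, 'c'), add 'cc' as idx 4
Step 5: w='b' (idx 1), next='c' -> output (1, 'c'), add 'bc' as idx 5
Step 6: w='bc' (idx 5), next='b' -> output (5, 'b'), add 'bcb' as idx 6
Step 7: w='c' (idx 2), end of input -> output (2, '')


Encoded: [(0, 'b'), (0, 'c'), (2, 'b'), (2, 'c'), (1, 'c'), (5, 'b'), (2, '')]


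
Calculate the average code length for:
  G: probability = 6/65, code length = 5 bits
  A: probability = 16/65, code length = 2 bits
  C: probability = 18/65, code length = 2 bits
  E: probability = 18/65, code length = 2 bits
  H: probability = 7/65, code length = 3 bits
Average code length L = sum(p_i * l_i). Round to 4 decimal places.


Weighted contributions p_i * l_i:
  G: (6/65) * 5 = 30/65
  A: (16/65) * 2 = 32/65
  C: (18/65) * 2 = 36/65
  E: (18/65) * 2 = 36/65
  H: (7/65) * 3 = 21/65
Sum = (30 + 32 + 36 + 36 + 21)/65 = 155/65

L = 155/65 = 2.3846 bits/symbol


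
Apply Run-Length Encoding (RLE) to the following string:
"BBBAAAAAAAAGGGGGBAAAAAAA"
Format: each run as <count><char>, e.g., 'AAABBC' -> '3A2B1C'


Scanning runs left to right:
  i=0: run of 'B' x 3 -> '3B'
  i=3: run of 'A' x 8 -> '8A'
  i=11: run of 'G' x 5 -> '5G'
  i=16: run of 'B' x 1 -> '1B'
  i=17: run of 'A' x 7 -> '7A'

RLE = 3B8A5G1B7A


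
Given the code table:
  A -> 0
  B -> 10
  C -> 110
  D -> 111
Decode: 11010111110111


Decoding:
110 -> C
10 -> B
111 -> D
110 -> C
111 -> D


Result: CBDCD


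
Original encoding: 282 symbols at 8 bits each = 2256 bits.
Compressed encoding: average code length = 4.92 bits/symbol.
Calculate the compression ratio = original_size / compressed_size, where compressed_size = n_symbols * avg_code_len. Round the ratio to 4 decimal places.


original_size = n_symbols * orig_bits = 282 * 8 = 2256 bits
compressed_size = n_symbols * avg_code_len = 282 * 4.92 = 1387.44 bits
ratio = original_size / compressed_size = 2256 / 1387.44 = 1.626

Compression ratio = 1.626


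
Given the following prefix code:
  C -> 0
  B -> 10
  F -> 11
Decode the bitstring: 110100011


Decoding step by step:
Bits 11 -> F
Bits 0 -> C
Bits 10 -> B
Bits 0 -> C
Bits 0 -> C
Bits 11 -> F


Decoded message: FCBCCF


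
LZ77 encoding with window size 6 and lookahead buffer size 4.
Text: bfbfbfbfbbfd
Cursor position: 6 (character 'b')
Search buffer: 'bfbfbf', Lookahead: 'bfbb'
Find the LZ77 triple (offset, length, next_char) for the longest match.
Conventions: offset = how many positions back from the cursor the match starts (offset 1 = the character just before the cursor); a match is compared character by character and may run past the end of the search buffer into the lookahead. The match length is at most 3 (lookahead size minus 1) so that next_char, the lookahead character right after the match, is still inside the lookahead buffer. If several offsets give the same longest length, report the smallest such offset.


Try each offset into the search buffer:
  offset=1 (pos 5, char 'f'): match length 0
  offset=2 (pos 4, char 'b'): match length 3
  offset=3 (pos 3, char 'f'): match length 0
  offset=4 (pos 2, char 'b'): match length 3
  offset=5 (pos 1, char 'f'): match length 0
  offset=6 (pos 0, char 'b'): match length 3
Longest match has length 3, found at offsets 2, 4, 6; take the smallest, offset 2.
next_char = character at position 6 + 3 = 9 -> 'b'

Best match: offset=2, length=3 (matching 'bfb' starting at position 4)
LZ77 triple: (2, 3, 'b')


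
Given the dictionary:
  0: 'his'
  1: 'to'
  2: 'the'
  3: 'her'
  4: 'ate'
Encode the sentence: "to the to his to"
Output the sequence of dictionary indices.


Look up each word in the dictionary:
  'to' -> 1
  'the' -> 2
  'to' -> 1
  'his' -> 0
  'to' -> 1

Encoded: [1, 2, 1, 0, 1]


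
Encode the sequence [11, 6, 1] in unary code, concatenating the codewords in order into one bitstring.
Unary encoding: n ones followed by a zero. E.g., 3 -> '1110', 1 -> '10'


Encode each number as n ones followed by a terminating 0:
  11 -> 111111111110 (12 bits)
  6 -> 1111110 (7 bits)
  1 -> 10 (2 bits)
Total length = 12 + 7 + 2 = 21 bits.

Unary([11, 6, 1]) = 111111111110111111010 (21 bits)


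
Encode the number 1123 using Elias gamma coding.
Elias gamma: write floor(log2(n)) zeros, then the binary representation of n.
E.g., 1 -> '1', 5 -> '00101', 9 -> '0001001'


num_bits = floor(log2(1123)) + 1 = 11
leading_zeros = num_bits - 1 = 10
binary(1123) = 10001100011

Elias gamma(1123) = '0000000000' + '10001100011' = 000000000010001100011 (21 bits)


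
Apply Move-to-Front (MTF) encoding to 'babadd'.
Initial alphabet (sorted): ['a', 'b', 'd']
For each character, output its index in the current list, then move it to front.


MTF encoding:
'b': index 1 in ['a', 'b', 'd'] -> ['b', 'a', 'd']
'a': index 1 in ['b', 'a', 'd'] -> ['a', 'b', 'd']
'b': index 1 in ['a', 'b', 'd'] -> ['b', 'a', 'd']
'a': index 1 in ['b', 'a', 'd'] -> ['a', 'b', 'd']
'd': index 2 in ['a', 'b', 'd'] -> ['d', 'a', 'b']
'd': index 0 in ['d', 'a', 'b'] -> ['d', 'a', 'b']


Output: [1, 1, 1, 1, 2, 0]


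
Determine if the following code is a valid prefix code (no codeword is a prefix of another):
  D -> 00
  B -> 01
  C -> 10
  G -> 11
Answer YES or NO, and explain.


Checking each pair (does one codeword prefix another?):
  D='00' vs B='01': no prefix
  D='00' vs C='10': no prefix
  D='00' vs G='11': no prefix
  B='01' vs D='00': no prefix
  B='01' vs C='10': no prefix
  B='01' vs G='11': no prefix
  C='10' vs D='00': no prefix
  C='10' vs B='01': no prefix
  C='10' vs G='11': no prefix
  G='11' vs D='00': no prefix
  G='11' vs B='01': no prefix
  G='11' vs C='10': no prefix
No violation found over all pairs.

YES -- this is a valid prefix code. No codeword is a prefix of any other codeword.


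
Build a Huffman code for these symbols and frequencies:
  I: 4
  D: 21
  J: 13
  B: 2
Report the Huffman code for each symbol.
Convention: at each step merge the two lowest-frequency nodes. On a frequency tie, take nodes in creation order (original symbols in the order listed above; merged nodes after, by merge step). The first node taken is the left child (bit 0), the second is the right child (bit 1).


Huffman tree construction:
Step 1: Merge B(2) + I(4) = 6
Step 2: Merge (B+I)(6) + J(13) = 19
Step 3: Merge ((B+I)+J)(19) + D(21) = 40
Read each symbol's code off the tree from the root (left child = 0, right child = 1).

Codes:
  I: 001 (length 3)
  D: 1 (length 1)
  J: 01 (length 2)
  B: 000 (length 3)
Average code length: 65/40 = 1.6250 bits/symbol


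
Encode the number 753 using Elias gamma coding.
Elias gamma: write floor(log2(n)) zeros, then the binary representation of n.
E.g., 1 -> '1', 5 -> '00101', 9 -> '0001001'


num_bits = floor(log2(753)) + 1 = 10
leading_zeros = num_bits - 1 = 9
binary(753) = 1011110001

Elias gamma(753) = '000000000' + '1011110001' = 0000000001011110001 (19 bits)


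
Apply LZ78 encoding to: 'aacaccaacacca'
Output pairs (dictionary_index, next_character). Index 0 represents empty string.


LZ78 encoding steps:
Dictionary: {0: ''}
Step 1: w='' (idx 0), next='a' -> output (0, 'a'), add 'a' as idx 1
Step 2: w='a' (idx 1), next='c' -> output (1, 'c'), add 'ac' as idx 2
Step 3: w='ac' (idx 2), next='c' -> output (2, 'c'), add 'acc' as idx 3
Step 4: w='a' (idx 1), next='a' -> output (1, 'a'), add 'aa' as idx 4
Step 5: w='' (idx 0), next='c' -> output (0, 'c'), add 'c' as idx 5
Step 6: w='acc' (idx 3), next='a' -> output (3, 'a'), add 'acca' as idx 6


Encoded: [(0, 'a'), (1, 'c'), (2, 'c'), (1, 'a'), (0, 'c'), (3, 'a')]


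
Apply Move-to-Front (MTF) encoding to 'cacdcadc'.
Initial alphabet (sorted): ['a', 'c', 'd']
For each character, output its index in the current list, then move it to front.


MTF encoding:
'c': index 1 in ['a', 'c', 'd'] -> ['c', 'a', 'd']
'a': index 1 in ['c', 'a', 'd'] -> ['a', 'c', 'd']
'c': index 1 in ['a', 'c', 'd'] -> ['c', 'a', 'd']
'd': index 2 in ['c', 'a', 'd'] -> ['d', 'c', 'a']
'c': index 1 in ['d', 'c', 'a'] -> ['c', 'd', 'a']
'a': index 2 in ['c', 'd', 'a'] -> ['a', 'c', 'd']
'd': index 2 in ['a', 'c', 'd'] -> ['d', 'a', 'c']
'c': index 2 in ['d', 'a', 'c'] -> ['c', 'd', 'a']


Output: [1, 1, 1, 2, 1, 2, 2, 2]


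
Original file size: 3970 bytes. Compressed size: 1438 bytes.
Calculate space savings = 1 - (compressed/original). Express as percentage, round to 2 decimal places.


ratio = compressed/original = 1438/3970 = 0.362217
savings = 1 - ratio = 1 - 0.362217 = 0.637783
as a percentage: 0.637783 * 100 = 63.78%

Space savings = 1 - 1438/3970 = 63.78%


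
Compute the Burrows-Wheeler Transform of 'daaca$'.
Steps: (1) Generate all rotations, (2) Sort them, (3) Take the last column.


Rotations (sorted):
  0: $daaca -> last char: a
  1: a$daac -> last char: c
  2: aaca$d -> last char: d
  3: aca$da -> last char: a
  4: ca$daa -> last char: a
  5: daaca$ -> last char: $


BWT = acdaa$


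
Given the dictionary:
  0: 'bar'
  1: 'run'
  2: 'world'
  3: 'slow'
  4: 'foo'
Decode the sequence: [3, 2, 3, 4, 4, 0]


Look up each index in the dictionary:
  3 -> 'slow'
  2 -> 'world'
  3 -> 'slow'
  4 -> 'foo'
  4 -> 'foo'
  0 -> 'bar'

Decoded: "slow world slow foo foo bar"


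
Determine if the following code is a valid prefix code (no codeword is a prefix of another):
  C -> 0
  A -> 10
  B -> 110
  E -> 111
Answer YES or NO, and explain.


Checking each pair (does one codeword prefix another?):
  C='0' vs A='10': no prefix
  C='0' vs B='110': no prefix
  C='0' vs E='111': no prefix
  A='10' vs C='0': no prefix
  A='10' vs B='110': no prefix
  A='10' vs E='111': no prefix
  B='110' vs C='0': no prefix
  B='110' vs A='10': no prefix
  B='110' vs E='111': no prefix
  E='111' vs C='0': no prefix
  E='111' vs A='10': no prefix
  E='111' vs B='110': no prefix
No violation found over all pairs.

YES -- this is a valid prefix code. No codeword is a prefix of any other codeword.


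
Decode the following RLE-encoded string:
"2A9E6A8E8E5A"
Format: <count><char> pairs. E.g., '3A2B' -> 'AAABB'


Expanding each <count><char> pair:
  2A -> 'AA'
  9E -> 'EEEEEEEEE'
  6A -> 'AAAAAA'
  8E -> 'EEEEEEEE'
  8E -> 'EEEEEEEE'
  5A -> 'AAAAA'

Decoded = AAEEEEEEEEEAAAAAAEEEEEEEEEEEEEEEEAAAAA


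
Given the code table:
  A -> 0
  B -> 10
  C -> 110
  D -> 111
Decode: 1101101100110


Decoding:
110 -> C
110 -> C
110 -> C
0 -> A
110 -> C


Result: CCCAC


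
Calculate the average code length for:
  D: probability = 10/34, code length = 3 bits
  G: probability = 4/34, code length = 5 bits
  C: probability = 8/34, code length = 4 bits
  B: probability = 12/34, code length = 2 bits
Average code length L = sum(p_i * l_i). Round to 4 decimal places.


Weighted contributions p_i * l_i:
  D: (10/34) * 3 = 30/34
  G: (4/34) * 5 = 20/34
  C: (8/34) * 4 = 32/34
  B: (12/34) * 2 = 24/34
Sum = (30 + 20 + 32 + 24)/34 = 106/34

L = 106/34 = 3.1176 bits/symbol


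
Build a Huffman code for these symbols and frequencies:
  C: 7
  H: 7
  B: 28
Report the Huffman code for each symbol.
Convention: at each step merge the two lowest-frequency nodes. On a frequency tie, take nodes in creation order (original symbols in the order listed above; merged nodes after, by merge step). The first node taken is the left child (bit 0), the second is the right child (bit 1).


Huffman tree construction:
Step 1: Merge C(7) + H(7) = 14
Step 2: Merge (C+H)(14) + B(28) = 42
Read each symbol's code off the tree from the root (left child = 0, right child = 1).

Codes:
  C: 00 (length 2)
  H: 01 (length 2)
  B: 1 (length 1)
Average code length: 56/42 = 1.3333 bits/symbol


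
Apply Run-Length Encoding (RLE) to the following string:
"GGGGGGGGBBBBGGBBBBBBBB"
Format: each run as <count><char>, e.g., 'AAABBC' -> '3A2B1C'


Scanning runs left to right:
  i=0: run of 'G' x 8 -> '8G'
  i=8: run of 'B' x 4 -> '4B'
  i=12: run of 'G' x 2 -> '2G'
  i=14: run of 'B' x 8 -> '8B'

RLE = 8G4B2G8B


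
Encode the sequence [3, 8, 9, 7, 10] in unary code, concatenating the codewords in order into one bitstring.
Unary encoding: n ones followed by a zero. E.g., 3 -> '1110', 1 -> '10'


Encode each number as n ones followed by a terminating 0:
  3 -> 1110 (4 bits)
  8 -> 111111110 (9 bits)
  9 -> 1111111110 (10 bits)
  7 -> 11111110 (8 bits)
  10 -> 11111111110 (11 bits)
Total length = 4 + 9 + 10 + 8 + 11 = 42 bits.

Unary([3, 8, 9, 7, 10]) = 111011111111011111111101111111011111111110 (42 bits)


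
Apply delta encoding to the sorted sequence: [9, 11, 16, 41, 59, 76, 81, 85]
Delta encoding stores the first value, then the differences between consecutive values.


First value: 9
Deltas:
  11 - 9 = 2
  16 - 11 = 5
  41 - 16 = 25
  59 - 41 = 18
  76 - 59 = 17
  81 - 76 = 5
  85 - 81 = 4


Delta encoded: [9, 2, 5, 25, 18, 17, 5, 4]


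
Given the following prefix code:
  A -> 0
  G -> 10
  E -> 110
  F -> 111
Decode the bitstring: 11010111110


Decoding step by step:
Bits 110 -> E
Bits 10 -> G
Bits 111 -> F
Bits 110 -> E


Decoded message: EGFE


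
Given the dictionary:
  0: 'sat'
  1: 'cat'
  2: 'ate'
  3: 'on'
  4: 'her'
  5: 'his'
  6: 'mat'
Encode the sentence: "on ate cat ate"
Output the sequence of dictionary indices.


Look up each word in the dictionary:
  'on' -> 3
  'ate' -> 2
  'cat' -> 1
  'ate' -> 2

Encoded: [3, 2, 1, 2]


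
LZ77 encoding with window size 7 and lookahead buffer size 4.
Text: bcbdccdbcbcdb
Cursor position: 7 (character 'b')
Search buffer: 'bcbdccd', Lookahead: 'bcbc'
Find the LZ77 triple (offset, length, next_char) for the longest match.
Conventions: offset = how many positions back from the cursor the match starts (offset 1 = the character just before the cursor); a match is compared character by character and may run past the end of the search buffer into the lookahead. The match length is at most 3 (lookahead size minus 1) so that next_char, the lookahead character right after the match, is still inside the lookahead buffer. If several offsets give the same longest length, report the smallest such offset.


Try each offset into the search buffer:
  offset=1 (pos 6, char 'd'): match length 0
  offset=2 (pos 5, char 'c'): match length 0
  offset=3 (pos 4, char 'c'): match length 0
  offset=4 (pos 3, char 'd'): match length 0
  offset=5 (pos 2, char 'b'): match length 1
  offset=6 (pos 1, char 'c'): match length 0
  offset=7 (pos 0, char 'b'): match length 3
Longest match has length 3 at offset 7.
next_char = character at position 7 + 3 = 10 -> 'c'

Best match: offset=7, length=3 (matching 'bcb' starting at position 0)
LZ77 triple: (7, 3, 'c')


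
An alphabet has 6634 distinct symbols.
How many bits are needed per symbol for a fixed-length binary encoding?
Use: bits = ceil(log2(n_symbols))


log2(6634) = 12.6957
Bracket: 2^12 = 4096 < 6634 <= 2^13 = 8192
So ceil(log2(6634)) = 13

bits = ceil(log2(6634)) = ceil(12.6957) = 13 bits


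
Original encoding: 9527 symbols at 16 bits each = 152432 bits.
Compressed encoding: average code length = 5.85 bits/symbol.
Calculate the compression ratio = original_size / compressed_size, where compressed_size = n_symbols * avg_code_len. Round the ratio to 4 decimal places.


original_size = n_symbols * orig_bits = 9527 * 16 = 152432 bits
compressed_size = n_symbols * avg_code_len = 9527 * 5.85 = 55732.95 bits
ratio = original_size / compressed_size = 152432 / 55732.95 = 2.735

Compression ratio = 2.735


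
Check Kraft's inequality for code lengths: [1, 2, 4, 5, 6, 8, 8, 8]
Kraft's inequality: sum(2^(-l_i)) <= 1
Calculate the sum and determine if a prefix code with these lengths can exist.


Sum = 2^(-1) + 2^(-2) + 2^(-4) + 2^(-5) + 2^(-6) + 2^(-8) + 2^(-8) + 2^(-8)
    = 0.5 + 0.25 + 0.0625 + 0.03125 + 0.015625 + 0.00390625 + 0.00390625 + 0.00390625
    = 223/256 = 0.87109375
Since 0.87109375 <= 1, Kraft's inequality IS satisfied.
A prefix code with these lengths CAN exist.

Kraft sum = 0.87109375. Satisfied.


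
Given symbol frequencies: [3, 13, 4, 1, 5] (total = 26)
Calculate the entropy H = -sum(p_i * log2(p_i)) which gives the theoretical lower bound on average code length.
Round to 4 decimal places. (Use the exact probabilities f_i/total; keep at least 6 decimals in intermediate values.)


Per-symbol terms -p_i * log2(p_i) with p_i = f_i/26:
  p = 3/26 = 0.115385: log2(p) = -3.115477, -p*log2(p) = 0.359478
  p = 13/26 = 0.500000: log2(p) = -1.000000, -p*log2(p) = 0.500000
  p = 4/26 = 0.153846: log2(p) = -2.700440, -p*log2(p) = 0.415452
  p = 1/26 = 0.038462: log2(p) = -4.700440, -p*log2(p) = 0.180786
  p = 5/26 = 0.192308: log2(p) = -2.378512, -p*log2(p) = 0.457406
H = 0.359478 + 0.500000 + 0.415452 + 0.180786 + 0.457406 = 1.913122

H = 1.9131 bits/symbol


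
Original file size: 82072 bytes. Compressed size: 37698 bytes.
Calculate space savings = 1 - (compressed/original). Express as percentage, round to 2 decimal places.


ratio = compressed/original = 37698/82072 = 0.459328
savings = 1 - ratio = 1 - 0.459328 = 0.540672
as a percentage: 0.540672 * 100 = 54.07%

Space savings = 1 - 37698/82072 = 54.07%


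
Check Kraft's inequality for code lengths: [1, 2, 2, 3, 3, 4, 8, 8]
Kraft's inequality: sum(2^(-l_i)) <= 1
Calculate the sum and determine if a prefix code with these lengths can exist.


Sum = 2^(-1) + 2^(-2) + 2^(-2) + 2^(-3) + 2^(-3) + 2^(-4) + 2^(-8) + 2^(-8)
    = 0.5 + 0.25 + 0.25 + 0.125 + 0.125 + 0.0625 + 0.00390625 + 0.00390625
    = 338/256 = 1.3203125
Since 1.3203125 > 1, Kraft's inequality is NOT satisfied.
A prefix code with these lengths CANNOT exist.

Kraft sum = 1.3203125. Not satisfied.


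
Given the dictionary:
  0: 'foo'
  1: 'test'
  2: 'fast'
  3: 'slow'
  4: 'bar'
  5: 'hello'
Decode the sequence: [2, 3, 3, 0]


Look up each index in the dictionary:
  2 -> 'fast'
  3 -> 'slow'
  3 -> 'slow'
  0 -> 'foo'

Decoded: "fast slow slow foo"


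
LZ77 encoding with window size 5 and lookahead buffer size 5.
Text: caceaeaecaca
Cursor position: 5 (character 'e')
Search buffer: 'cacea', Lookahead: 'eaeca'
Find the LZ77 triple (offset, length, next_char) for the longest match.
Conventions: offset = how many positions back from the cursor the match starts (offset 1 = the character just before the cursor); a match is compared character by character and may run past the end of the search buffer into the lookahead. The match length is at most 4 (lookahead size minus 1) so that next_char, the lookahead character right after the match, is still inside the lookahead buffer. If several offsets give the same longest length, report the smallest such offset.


Try each offset into the search buffer:
  offset=1 (pos 4, char 'a'): match length 0
  offset=2 (pos 3, char 'e'): match length 3
  offset=3 (pos 2, char 'c'): match length 0
  offset=4 (pos 1, char 'a'): match length 0
  offset=5 (pos 0, char 'c'): match length 0
Longest match has length 3 at offset 2.
next_char = character at position 5 + 3 = 8 -> 'c'

Best match: offset=2, length=3 (matching 'eae' starting at position 3)
LZ77 triple: (2, 3, 'c')
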